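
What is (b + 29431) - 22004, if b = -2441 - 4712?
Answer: 274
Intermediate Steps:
b = -7153
(b + 29431) - 22004 = (-7153 + 29431) - 22004 = 22278 - 22004 = 274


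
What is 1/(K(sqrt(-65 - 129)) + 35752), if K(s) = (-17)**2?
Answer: 1/36041 ≈ 2.7746e-5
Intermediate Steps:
K(s) = 289
1/(K(sqrt(-65 - 129)) + 35752) = 1/(289 + 35752) = 1/36041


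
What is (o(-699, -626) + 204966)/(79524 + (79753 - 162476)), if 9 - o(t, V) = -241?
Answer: -205216/3199 ≈ -64.150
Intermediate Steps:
o(t, V) = 250 (o(t, V) = 9 - 1*(-241) = 9 + 241 = 250)
(o(-699, -626) + 204966)/(79524 + (79753 - 162476)) = (250 + 204966)/(79524 + (79753 - 162476)) = 205216/(79524 - 82723) = 205216/(-3199) = 205216*(-1/3199) = -205216/3199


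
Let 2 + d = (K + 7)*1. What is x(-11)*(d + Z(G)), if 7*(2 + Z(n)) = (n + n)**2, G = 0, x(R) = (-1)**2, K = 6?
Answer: 9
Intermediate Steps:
x(R) = 1
Z(n) = -2 + 4*n**2/7 (Z(n) = -2 + (n + n)**2/7 = -2 + (2*n)**2/7 = -2 + (4*n**2)/7 = -2 + 4*n**2/7)
d = 11 (d = -2 + (6 + 7)*1 = -2 + 13*1 = -2 + 13 = 11)
x(-11)*(d + Z(G)) = 1*(11 + (-2 + (4/7)*0**2)) = 1*(11 + (-2 + (4/7)*0)) = 1*(11 + (-2 + 0)) = 1*(11 - 2) = 1*9 = 9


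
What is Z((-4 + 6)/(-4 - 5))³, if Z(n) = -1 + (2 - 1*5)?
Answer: -64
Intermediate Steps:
Z(n) = -4 (Z(n) = -1 + (2 - 5) = -1 - 3 = -4)
Z((-4 + 6)/(-4 - 5))³ = (-4)³ = -64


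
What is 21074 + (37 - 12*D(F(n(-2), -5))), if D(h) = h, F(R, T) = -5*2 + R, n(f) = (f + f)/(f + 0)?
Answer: 21207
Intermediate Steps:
n(f) = 2 (n(f) = (2*f)/f = 2)
F(R, T) = -10 + R
21074 + (37 - 12*D(F(n(-2), -5))) = 21074 + (37 - 12*(-10 + 2)) = 21074 + (37 - 12*(-8)) = 21074 + (37 + 96) = 21074 + 133 = 21207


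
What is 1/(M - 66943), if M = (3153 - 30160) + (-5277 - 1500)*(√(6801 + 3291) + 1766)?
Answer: -3015533/36257881436089 + 196533*√3/72515762872178 ≈ -7.8475e-8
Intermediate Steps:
M = -11995189 - 393066*√3 (M = -27007 - 6777*(√10092 + 1766) = -27007 - 6777*(58*√3 + 1766) = -27007 - 6777*(1766 + 58*√3) = -27007 + (-11968182 - 393066*√3) = -11995189 - 393066*√3 ≈ -1.2676e+7)
1/(M - 66943) = 1/((-11995189 - 393066*√3) - 66943) = 1/(-12062132 - 393066*√3)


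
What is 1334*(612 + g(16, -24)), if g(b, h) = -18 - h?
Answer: 824412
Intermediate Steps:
1334*(612 + g(16, -24)) = 1334*(612 + (-18 - 1*(-24))) = 1334*(612 + (-18 + 24)) = 1334*(612 + 6) = 1334*618 = 824412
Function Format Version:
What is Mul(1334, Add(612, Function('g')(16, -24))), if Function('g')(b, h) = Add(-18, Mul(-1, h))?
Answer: 824412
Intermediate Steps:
Mul(1334, Add(612, Function('g')(16, -24))) = Mul(1334, Add(612, Add(-18, Mul(-1, -24)))) = Mul(1334, Add(612, Add(-18, 24))) = Mul(1334, Add(612, 6)) = Mul(1334, 618) = 824412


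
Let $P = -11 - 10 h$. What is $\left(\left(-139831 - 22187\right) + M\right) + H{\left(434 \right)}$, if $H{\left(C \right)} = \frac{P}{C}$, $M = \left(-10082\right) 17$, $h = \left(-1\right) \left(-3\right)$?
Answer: $- \frac{144700849}{434} \approx -3.3341 \cdot 10^{5}$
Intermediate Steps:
$h = 3$
$P = -41$ ($P = -11 - 30 = -41$)
$M = -171394$
$H{\left(C \right)} = - \frac{41}{C}$
$\left(\left(-139831 - 22187\right) + M\right) + H{\left(434 \right)} = \left(\left(-139831 - 22187\right) - 171394\right) - \frac{41}{434} = \left(-162018 - 171394\right) - \frac{41}{434} = -333412 - \frac{41}{434} = - \frac{144700849}{434}$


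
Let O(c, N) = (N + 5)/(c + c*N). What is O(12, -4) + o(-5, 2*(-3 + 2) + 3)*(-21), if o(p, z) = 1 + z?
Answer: -1513/36 ≈ -42.028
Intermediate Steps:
O(c, N) = (5 + N)/(c + N*c)
O(12, -4) + o(-5, 2*(-3 + 2) + 3)*(-21) = (5 - 4)/(12*(1 - 4)) + (1 + (2*(-3 + 2) + 3))*(-21) = (1/12)*1/(-3) + (1 + (2*(-1) + 3))*(-21) = (1/12)*(-1/3)*1 + (1 + (-2 + 3))*(-21) = -1/36 + (1 + 1)*(-21) = -1/36 + 2*(-21) = -1/36 - 42 = -1513/36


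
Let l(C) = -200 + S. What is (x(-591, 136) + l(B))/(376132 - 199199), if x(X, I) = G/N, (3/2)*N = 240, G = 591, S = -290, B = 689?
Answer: -77809/28309280 ≈ -0.0027485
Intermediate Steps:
N = 160 (N = (⅔)*240 = 160)
l(C) = -490 (l(C) = -200 - 290 = -490)
x(X, I) = 591/160
(x(-591, 136) + l(B))/(376132 - 199199) = (591/160 - 490)/(376132 - 199199) = -77809/160/176933 = -77809/160*1/176933 = -77809/28309280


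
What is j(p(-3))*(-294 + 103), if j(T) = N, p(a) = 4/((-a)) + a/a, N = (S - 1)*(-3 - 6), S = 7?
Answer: 10314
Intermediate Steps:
N = -54 (N = (7 - 1)*(-3 - 6) = 6*(-9) = -54)
p(a) = 1 - 4/a (p(a) = 4*(-1/a) + 1 = -4/a + 1 = 1 - 4/a)
j(T) = -54
j(p(-3))*(-294 + 103) = -54*(-294 + 103) = -54*(-191) = 10314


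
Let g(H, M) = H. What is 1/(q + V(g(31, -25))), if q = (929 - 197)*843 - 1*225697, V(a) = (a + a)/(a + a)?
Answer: 1/391380 ≈ 2.5551e-6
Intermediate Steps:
V(a) = 1 (V(a) = (2*a)/((2*a)) = (2*a)*(1/(2*a)) = 1)
q = 391379 (q = 732*843 - 225697 = 617076 - 225697 = 391379)
1/(q + V(g(31, -25))) = 1/(391379 + 1) = 1/391380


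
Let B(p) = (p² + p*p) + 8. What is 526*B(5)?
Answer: 30508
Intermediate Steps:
B(p) = 8 + 2*p² (B(p) = (p² + p²) + 8 = 2*p² + 8 = 8 + 2*p²)
526*B(5) = 526*(8 + 2*5²) = 526*(8 + 2*25) = 526*(8 + 50) = 526*58 = 30508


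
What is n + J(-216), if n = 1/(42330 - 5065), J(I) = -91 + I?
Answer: -11440354/37265 ≈ -307.00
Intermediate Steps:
n = 1/37265 ≈ 2.6835e-5
n + J(-216) = 1/37265 + (-91 - 216) = 1/37265 - 307 = -11440354/37265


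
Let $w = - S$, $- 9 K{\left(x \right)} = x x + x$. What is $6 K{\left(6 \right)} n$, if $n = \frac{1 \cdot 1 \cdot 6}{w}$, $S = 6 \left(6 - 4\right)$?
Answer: $14$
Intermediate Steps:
$S = 12$ ($S = 6 \cdot 2 = 12$)
$K{\left(x \right)} = - \frac{x}{9} - \frac{x^{2}}{9}$ ($K{\left(x \right)} = - \frac{x x + x}{9} = - \frac{x^{2} + x}{9} = - \frac{x + x^{2}}{9} = - \frac{x}{9} - \frac{x^{2}}{9}$)
$w = -12$ ($w = \left(-1\right) 12 = -12$)
$n = - \frac{1}{2}$ ($n = \frac{1 \cdot 1 \cdot 6}{-12} = 1 \cdot 6 \left(- \frac{1}{12}\right) = 6 \left(- \frac{1}{12}\right) = - \frac{1}{2} \approx -0.5$)
$6 K{\left(6 \right)} n = 6 \left(\left(- \frac{1}{9}\right) 6 \left(1 + 6\right)\right) \left(- \frac{1}{2}\right) = 6 \left(\left(- \frac{1}{9}\right) 6 \cdot 7\right) \left(- \frac{1}{2}\right) = 6 \left(- \frac{14}{3}\right) \left(- \frac{1}{2}\right) = \left(-28\right) \left(- \frac{1}{2}\right) = 14$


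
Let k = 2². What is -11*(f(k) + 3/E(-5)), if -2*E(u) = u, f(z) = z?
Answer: -286/5 ≈ -57.200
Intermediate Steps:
k = 4
E(u) = -u/2
-11*(f(k) + 3/E(-5)) = -11*(4 + 3/((-½*(-5)))) = -11*(4 + 3/(5/2)) = -11*(4 + 3*(⅖)) = -11*(4 + 6/5) = -11*26/5 = -286/5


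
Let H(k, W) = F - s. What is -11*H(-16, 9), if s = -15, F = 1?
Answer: -176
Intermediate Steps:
H(k, W) = 16 (H(k, W) = 1 - 1*(-15) = 1 + 15 = 16)
-11*H(-16, 9) = -11*16 = -176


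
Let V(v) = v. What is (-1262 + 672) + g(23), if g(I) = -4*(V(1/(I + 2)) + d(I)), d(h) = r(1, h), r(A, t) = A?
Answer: -14854/25 ≈ -594.16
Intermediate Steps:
d(h) = 1
g(I) = -4 - 4/(2 + I) (g(I) = -4*(1/(I + 2) + 1) = -4*(1/(2 + I) + 1) = -4*(1 + 1/(2 + I)) = -4 - 4/(2 + I))
(-1262 + 672) + g(23) = (-1262 + 672) + 4*(-3 - 1*23)/(2 + 23) = -590 + 4*(-3 - 23)/25 = -590 + 4*(1/25)*(-26) = -590 - 104/25 = -14854/25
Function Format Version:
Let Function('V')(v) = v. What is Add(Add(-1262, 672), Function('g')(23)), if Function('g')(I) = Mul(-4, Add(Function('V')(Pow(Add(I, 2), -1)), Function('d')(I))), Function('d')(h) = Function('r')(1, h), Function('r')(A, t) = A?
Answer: Rational(-14854, 25) ≈ -594.16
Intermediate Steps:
Function('d')(h) = 1
Function('g')(I) = Add(-4, Mul(-4, Pow(Add(2, I), -1))) (Function('g')(I) = Mul(-4, Add(Pow(Add(I, 2), -1), 1)) = Mul(-4, Add(Pow(Add(2, I), -1), 1)) = Mul(-4, Add(1, Pow(Add(2, I), -1))) = Add(-4, Mul(-4, Pow(Add(2, I), -1))))
Add(Add(-1262, 672), Function('g')(23)) = Add(Add(-1262, 672), Mul(4, Pow(Add(2, 23), -1), Add(-3, Mul(-1, 23)))) = Add(-590, Mul(4, Pow(25, -1), Add(-3, -23))) = Add(-590, Mul(4, Rational(1, 25), -26)) = Add(-590, Rational(-104, 25)) = Rational(-14854, 25)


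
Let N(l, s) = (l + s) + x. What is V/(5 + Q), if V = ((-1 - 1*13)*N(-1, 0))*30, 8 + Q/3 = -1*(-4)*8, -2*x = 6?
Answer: 240/11 ≈ 21.818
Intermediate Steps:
x = -3 (x = -1/2*6 = -3)
N(l, s) = -3 + l + s (N(l, s) = (l + s) - 3 = -3 + l + s)
Q = 72 (Q = -24 + 3*(-1*(-4)*8) = -24 + 3*(4*8) = -24 + 3*32 = -24 + 96 = 72)
V = 1680 (V = ((-1 - 1*13)*(-3 - 1 + 0))*30 = ((-1 - 13)*(-4))*30 = -14*(-4)*30 = 56*30 = 1680)
V/(5 + Q) = 1680/(5 + 72) = 1680/77 = 1680*(1/77) = 240/11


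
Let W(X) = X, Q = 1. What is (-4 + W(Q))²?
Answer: 9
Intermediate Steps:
(-4 + W(Q))² = (-4 + 1)² = (-3)² = 9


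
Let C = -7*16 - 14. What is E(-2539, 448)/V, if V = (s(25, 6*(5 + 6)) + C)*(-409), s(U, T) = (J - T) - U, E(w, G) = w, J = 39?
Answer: -2539/72802 ≈ -0.034875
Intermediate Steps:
s(U, T) = 39 - T - U (s(U, T) = (39 - T) - U = 39 - T - U)
C = -126 (C = -112 - 14 = -126)
V = 72802 (V = ((39 - 6*(5 + 6) - 1*25) - 126)*(-409) = ((39 - 6*11 - 25) - 126)*(-409) = ((39 - 1*66 - 25) - 126)*(-409) = ((39 - 66 - 25) - 126)*(-409) = (-52 - 126)*(-409) = -178*(-409) = 72802)
E(-2539, 448)/V = -2539/72802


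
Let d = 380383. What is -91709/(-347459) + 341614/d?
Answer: 153581403373/132167496797 ≈ 1.1620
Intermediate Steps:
-91709/(-347459) + 341614/d = -91709/(-347459) + 341614/380383 = -91709*(-1/347459) + 341614*(1/380383) = 91709/347459 + 341614/380383 = 153581403373/132167496797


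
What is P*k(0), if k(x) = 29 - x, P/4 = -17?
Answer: -1972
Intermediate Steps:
P = -68 (P = 4*(-17) = -68)
P*k(0) = -68*(29 - 1*0) = -68*(29 + 0) = -68*29 = -1972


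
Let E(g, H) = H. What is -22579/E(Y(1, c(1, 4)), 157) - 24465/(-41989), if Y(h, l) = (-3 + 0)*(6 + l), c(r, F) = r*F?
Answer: -944228626/6592273 ≈ -143.23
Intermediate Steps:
c(r, F) = F*r
Y(h, l) = -18 - 3*l (Y(h, l) = -3*(6 + l) = -18 - 3*l)
-22579/E(Y(1, c(1, 4)), 157) - 24465/(-41989) = -22579/157 - 24465/(-41989) = -22579*1/157 - 24465*(-1/41989) = -22579/157 + 24465/41989 = -944228626/6592273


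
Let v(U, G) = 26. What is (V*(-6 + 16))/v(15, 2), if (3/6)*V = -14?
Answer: -140/13 ≈ -10.769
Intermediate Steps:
V = -28 (V = 2*(-14) = -28)
(V*(-6 + 16))/v(15, 2) = -28*(-6 + 16)/26 = -28*10*(1/26) = -280*1/26 = -140/13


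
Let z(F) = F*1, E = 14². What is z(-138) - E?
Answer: -334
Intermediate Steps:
E = 196
z(F) = F
z(-138) - E = -138 - 1*196 = -138 - 196 = -334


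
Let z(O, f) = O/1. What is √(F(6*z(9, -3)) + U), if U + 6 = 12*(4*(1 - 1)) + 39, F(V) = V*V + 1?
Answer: 5*√118 ≈ 54.314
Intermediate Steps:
z(O, f) = O (z(O, f) = O*1 = O)
F(V) = 1 + V² (F(V) = V² + 1 = 1 + V²)
U = 33 (U = -6 + (12*(4*(1 - 1)) + 39) = -6 + (12*(4*0) + 39) = -6 + (12*0 + 39) = -6 + (0 + 39) = -6 + 39 = 33)
√(F(6*z(9, -3)) + U) = √((1 + (6*9)²) + 33) = √((1 + 54²) + 33) = √((1 + 2916) + 33) = √(2917 + 33) = √2950 = 5*√118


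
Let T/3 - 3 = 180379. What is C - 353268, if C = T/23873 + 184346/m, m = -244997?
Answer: -2066070427224604/5848813381 ≈ -3.5325e+5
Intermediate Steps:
T = 541146 (T = 9 + 3*180379 = 9 + 541137 = 541146)
C = 128178254504/5848813381 (C = 541146/23873 + 184346/(-244997) = 541146*(1/23873) + 184346*(-1/244997) = 541146/23873 - 184346/244997 = 128178254504/5848813381 ≈ 21.915)
C - 353268 = 128178254504/5848813381 - 353268 = -2066070427224604/5848813381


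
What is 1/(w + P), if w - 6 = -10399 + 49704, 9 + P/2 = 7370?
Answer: 1/54033 ≈ 1.8507e-5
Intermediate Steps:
P = 14722 (P = -18 + 2*7370 = -18 + 14740 = 14722)
w = 39311 (w = 6 + (-10399 + 49704) = 6 + 39305 = 39311)
1/(w + P) = 1/(39311 + 14722) = 1/54033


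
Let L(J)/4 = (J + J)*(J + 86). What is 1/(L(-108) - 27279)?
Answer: -1/8271 ≈ -0.00012090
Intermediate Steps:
L(J) = 8*J*(86 + J) (L(J) = 4*((J + J)*(J + 86)) = 4*((2*J)*(86 + J)) = 4*(2*J*(86 + J)) = 8*J*(86 + J))
1/(L(-108) - 27279) = 1/(8*(-108)*(86 - 108) - 27279) = 1/(8*(-108)*(-22) - 27279) = 1/(19008 - 27279) = 1/(-8271) = -1/8271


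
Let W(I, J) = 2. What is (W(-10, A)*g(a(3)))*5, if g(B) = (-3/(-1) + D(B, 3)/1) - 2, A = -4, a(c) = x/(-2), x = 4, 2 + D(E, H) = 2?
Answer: 10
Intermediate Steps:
D(E, H) = 0 (D(E, H) = -2 + 2 = 0)
a(c) = -2 (a(c) = 4/(-2) = 4*(-½) = -2)
g(B) = 1 (g(B) = (-3/(-1) + 0/1) - 2 = (-3*(-1) + 0*1) - 2 = (3 + 0) - 2 = 3 - 2 = 1)
(W(-10, A)*g(a(3)))*5 = (2*1)*5 = 2*5 = 10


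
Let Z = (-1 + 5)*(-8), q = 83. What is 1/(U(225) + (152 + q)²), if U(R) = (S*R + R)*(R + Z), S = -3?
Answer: -1/31625 ≈ -3.1621e-5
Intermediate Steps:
Z = -32 (Z = 4*(-8) = -32)
U(R) = -2*R*(-32 + R) (U(R) = (-3*R + R)*(R - 32) = (-2*R)*(-32 + R) = -2*R*(-32 + R))
1/(U(225) + (152 + q)²) = 1/(2*225*(32 - 1*225) + (152 + 83)²) = 1/(2*225*(32 - 225) + 235²) = 1/(2*225*(-193) + 55225) = 1/(-86850 + 55225) = 1/(-31625) = -1/31625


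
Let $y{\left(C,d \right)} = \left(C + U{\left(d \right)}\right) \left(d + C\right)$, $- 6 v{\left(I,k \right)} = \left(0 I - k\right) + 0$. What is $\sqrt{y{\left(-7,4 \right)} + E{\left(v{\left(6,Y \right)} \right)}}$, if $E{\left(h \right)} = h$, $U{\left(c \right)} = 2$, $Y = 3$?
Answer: $\frac{\sqrt{62}}{2} \approx 3.937$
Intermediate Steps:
$v{\left(I,k \right)} = \frac{k}{6}$ ($v{\left(I,k \right)} = - \frac{\left(0 I - k\right) + 0}{6} = - \frac{\left(0 - k\right) + 0}{6} = - \frac{- k + 0}{6} = - \frac{\left(-1\right) k}{6} = \frac{k}{6}$)
$y{\left(C,d \right)} = \left(2 + C\right) \left(C + d\right)$ ($y{\left(C,d \right)} = \left(C + 2\right) \left(d + C\right) = \left(2 + C\right) \left(C + d\right)$)
$\sqrt{y{\left(-7,4 \right)} + E{\left(v{\left(6,Y \right)} \right)}} = \sqrt{\left(\left(-7\right)^{2} + 2 \left(-7\right) + 2 \cdot 4 - 28\right) + \frac{1}{6} \cdot 3} = \sqrt{\left(49 - 14 + 8 - 28\right) + \frac{1}{2}} = \sqrt{15 + \frac{1}{2}} = \sqrt{\frac{31}{2}} = \frac{\sqrt{62}}{2}$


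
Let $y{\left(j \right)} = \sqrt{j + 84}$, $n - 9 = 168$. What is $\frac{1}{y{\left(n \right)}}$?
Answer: $\frac{\sqrt{29}}{87} \approx 0.061898$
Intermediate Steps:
$n = 177$ ($n = 9 + 168 = 177$)
$y{\left(j \right)} = \sqrt{84 + j}$
$\frac{1}{y{\left(n \right)}} = \frac{1}{\sqrt{84 + 177}} = \frac{1}{\sqrt{261}} = \frac{1}{3 \sqrt{29}} = \frac{\sqrt{29}}{87}$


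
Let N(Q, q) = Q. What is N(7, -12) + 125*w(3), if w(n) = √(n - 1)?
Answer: 7 + 125*√2 ≈ 183.78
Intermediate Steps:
w(n) = √(-1 + n)
N(7, -12) + 125*w(3) = 7 + 125*√(-1 + 3) = 7 + 125*√2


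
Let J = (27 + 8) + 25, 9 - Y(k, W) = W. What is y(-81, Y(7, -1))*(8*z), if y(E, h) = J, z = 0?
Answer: 0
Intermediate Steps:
Y(k, W) = 9 - W
J = 60 (J = 35 + 25 = 60)
y(E, h) = 60
y(-81, Y(7, -1))*(8*z) = 60*(8*0) = 60*0 = 0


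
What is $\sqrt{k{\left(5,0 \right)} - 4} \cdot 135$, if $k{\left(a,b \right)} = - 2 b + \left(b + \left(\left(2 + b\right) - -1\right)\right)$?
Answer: $135 i \approx 135.0 i$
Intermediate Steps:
$k{\left(a,b \right)} = 3$ ($k{\left(a,b \right)} = - 2 b + \left(b + \left(\left(2 + b\right) + 1\right)\right) = - 2 b + \left(b + \left(3 + b\right)\right) = - 2 b + \left(3 + 2 b\right) = 3$)
$\sqrt{k{\left(5,0 \right)} - 4} \cdot 135 = \sqrt{3 - 4} \cdot 135 = \sqrt{-1} \cdot 135 = i 135 = 135 i$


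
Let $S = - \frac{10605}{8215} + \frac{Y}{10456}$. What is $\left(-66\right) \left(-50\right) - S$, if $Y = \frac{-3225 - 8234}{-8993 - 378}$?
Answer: $\frac{531462785443559}{160986358168} \approx 3301.3$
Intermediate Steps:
$Y = \frac{11459}{9371}$ ($Y = - \frac{11459}{-9371} = \left(-11459\right) \left(- \frac{1}{9371}\right) = \frac{11459}{9371} \approx 1.2228$)
$S = - \frac{207803489159}{160986358168}$ ($S = - \frac{10605}{8215} + \frac{11459}{9371 \cdot 10456} = \left(-10605\right) \frac{1}{8215} + \frac{11459}{9371} \cdot \frac{1}{10456} = - \frac{2121}{1643} + \frac{11459}{97983176} = - \frac{207803489159}{160986358168} \approx -1.2908$)
$\left(-66\right) \left(-50\right) - S = \left(-66\right) \left(-50\right) - - \frac{207803489159}{160986358168} = 3300 + \frac{207803489159}{160986358168} = \frac{531462785443559}{160986358168}$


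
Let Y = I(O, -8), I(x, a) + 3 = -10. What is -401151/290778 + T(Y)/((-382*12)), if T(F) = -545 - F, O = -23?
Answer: -35087131/27769299 ≈ -1.2635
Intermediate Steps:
I(x, a) = -13 (I(x, a) = -3 - 10 = -13)
Y = -13
-401151/290778 + T(Y)/((-382*12)) = -401151/290778 + (-545 - 1*(-13))/((-382*12)) = -401151*1/290778 + (-545 + 13)/(-4584) = -133717/96926 - 532*(-1/4584) = -133717/96926 + 133/1146 = -35087131/27769299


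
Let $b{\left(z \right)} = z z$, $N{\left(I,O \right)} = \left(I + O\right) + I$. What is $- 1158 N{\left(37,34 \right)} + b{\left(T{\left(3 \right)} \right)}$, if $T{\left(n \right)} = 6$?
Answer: $-125028$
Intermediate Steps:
$N{\left(I,O \right)} = O + 2 I$
$b{\left(z \right)} = z^{2}$
$- 1158 N{\left(37,34 \right)} + b{\left(T{\left(3 \right)} \right)} = - 1158 \left(34 + 2 \cdot 37\right) + 6^{2} = - 1158 \left(34 + 74\right) + 36 = \left(-1158\right) 108 + 36 = -125064 + 36 = -125028$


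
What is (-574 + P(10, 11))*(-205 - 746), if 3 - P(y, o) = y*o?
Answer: 647631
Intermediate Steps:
P(y, o) = 3 - o*y (P(y, o) = 3 - y*o = 3 - o*y)
(-574 + P(10, 11))*(-205 - 746) = (-574 + (3 - 1*11*10))*(-205 - 746) = (-574 + (3 - 110))*(-951) = (-574 - 107)*(-951) = -681*(-951) = 647631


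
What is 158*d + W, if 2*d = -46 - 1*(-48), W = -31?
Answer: 127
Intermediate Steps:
d = 1 (d = (-46 - 1*(-48))/2 = (-46 + 48)/2 = (1/2)*2 = 1)
158*d + W = 158*1 - 31 = 158 - 31 = 127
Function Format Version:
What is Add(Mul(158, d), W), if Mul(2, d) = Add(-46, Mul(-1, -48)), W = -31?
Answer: 127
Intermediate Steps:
d = 1 (d = Mul(Rational(1, 2), Add(-46, Mul(-1, -48))) = Mul(Rational(1, 2), Add(-46, 48)) = Mul(Rational(1, 2), 2) = 1)
Add(Mul(158, d), W) = Add(Mul(158, 1), -31) = Add(158, -31) = 127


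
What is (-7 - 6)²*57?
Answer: 9633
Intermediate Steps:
(-7 - 6)²*57 = (-13)²*57 = 169*57 = 9633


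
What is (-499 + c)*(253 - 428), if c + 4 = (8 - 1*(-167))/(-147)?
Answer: 264700/3 ≈ 88233.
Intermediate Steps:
c = -109/21 (c = -4 + (8 - 1*(-167))/(-147) = -4 + (8 + 167)*(-1/147) = -4 + 175*(-1/147) = -4 - 25/21 = -109/21 ≈ -5.1905)
(-499 + c)*(253 - 428) = (-499 - 109/21)*(253 - 428) = -10588/21*(-175) = 264700/3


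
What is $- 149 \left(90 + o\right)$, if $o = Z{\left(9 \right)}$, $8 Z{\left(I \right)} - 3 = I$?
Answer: $- \frac{27267}{2} \approx -13634.0$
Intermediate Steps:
$Z{\left(I \right)} = \frac{3}{8} + \frac{I}{8}$
$o = \frac{3}{2}$ ($o = \frac{3}{8} + \frac{1}{8} \cdot 9 = \frac{3}{8} + \frac{9}{8} = \frac{3}{2} \approx 1.5$)
$- 149 \left(90 + o\right) = - 149 \left(90 + \frac{3}{2}\right) = \left(-149\right) \frac{183}{2} = - \frac{27267}{2}$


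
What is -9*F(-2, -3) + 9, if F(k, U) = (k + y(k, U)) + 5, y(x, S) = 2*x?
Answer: 18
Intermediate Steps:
F(k, U) = 5 + 3*k (F(k, U) = (k + 2*k) + 5 = 3*k + 5 = 5 + 3*k)
-9*F(-2, -3) + 9 = -9*(5 + 3*(-2)) + 9 = -9*(5 - 6) + 9 = -9*(-1) + 9 = 9 + 9 = 18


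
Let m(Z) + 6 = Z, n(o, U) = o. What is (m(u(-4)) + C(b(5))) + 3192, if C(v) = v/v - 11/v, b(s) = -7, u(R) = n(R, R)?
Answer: 22292/7 ≈ 3184.6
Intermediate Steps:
u(R) = R
m(Z) = -6 + Z
C(v) = 1 - 11/v
(m(u(-4)) + C(b(5))) + 3192 = ((-6 - 4) + (-11 - 7)/(-7)) + 3192 = (-10 - 1/7*(-18)) + 3192 = (-10 + 18/7) + 3192 = -52/7 + 3192 = 22292/7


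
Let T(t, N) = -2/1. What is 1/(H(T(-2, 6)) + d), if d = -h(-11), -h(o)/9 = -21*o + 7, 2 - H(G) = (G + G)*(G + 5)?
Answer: 1/2156 ≈ 0.00046382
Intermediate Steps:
T(t, N) = -2 (T(t, N) = -2*1 = -2)
H(G) = 2 - 2*G*(5 + G) (H(G) = 2 - (G + G)*(G + 5) = 2 - 2*G*(5 + G))
h(o) = -63 + 189*o (h(o) = -9*(-21*o + 7) = -9*(7 - 21*o) = -63 + 189*o)
d = 2142 (d = -(-63 + 189*(-11)) = -(-63 - 2079) = -1*(-2142) = 2142)
1/(H(T(-2, 6)) + d) = 1/((2 - 10*(-2) - 2*(-2)**2) + 2142) = 1/((2 + 20 - 2*4) + 2142) = 1/((2 + 20 - 8) + 2142) = 1/(14 + 2142) = 1/2156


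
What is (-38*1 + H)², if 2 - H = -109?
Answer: 5329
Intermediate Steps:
H = 111 (H = 2 - 1*(-109) = 2 + 109 = 111)
(-38*1 + H)² = (-38*1 + 111)² = (-38 + 111)² = 73² = 5329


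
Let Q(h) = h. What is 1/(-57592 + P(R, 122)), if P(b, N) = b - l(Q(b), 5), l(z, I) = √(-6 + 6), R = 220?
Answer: -1/57372 ≈ -1.7430e-5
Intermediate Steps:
l(z, I) = 0 (l(z, I) = √0 = 0)
P(b, N) = b (P(b, N) = b - 1*0 = b + 0 = b)
1/(-57592 + P(R, 122)) = 1/(-57592 + 220) = 1/(-57372) = -1/57372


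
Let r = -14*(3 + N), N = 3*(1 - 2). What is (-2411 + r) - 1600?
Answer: -4011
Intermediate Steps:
N = -3 (N = 3*(-1) = -3)
r = 0 (r = -14*(3 - 3) = -14*0 = 0)
(-2411 + r) - 1600 = (-2411 + 0) - 1600 = -2411 - 1600 = -4011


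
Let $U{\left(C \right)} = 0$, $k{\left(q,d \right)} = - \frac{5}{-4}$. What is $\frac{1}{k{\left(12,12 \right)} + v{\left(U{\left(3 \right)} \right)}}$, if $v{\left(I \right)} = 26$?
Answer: $\frac{4}{109} \approx 0.036697$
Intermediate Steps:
$k{\left(q,d \right)} = \frac{5}{4}$ ($k{\left(q,d \right)} = \left(-5\right) \left(- \frac{1}{4}\right) = \frac{5}{4}$)
$\frac{1}{k{\left(12,12 \right)} + v{\left(U{\left(3 \right)} \right)}} = \frac{1}{\frac{5}{4} + 26} = \frac{1}{\frac{109}{4}} = \frac{4}{109}$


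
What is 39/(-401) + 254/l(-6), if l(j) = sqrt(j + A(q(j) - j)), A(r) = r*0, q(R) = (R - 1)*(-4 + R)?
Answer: -39/401 - 127*I*sqrt(6)/3 ≈ -0.097257 - 103.7*I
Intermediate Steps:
q(R) = (-1 + R)*(-4 + R)
A(r) = 0
l(j) = sqrt(j) (l(j) = sqrt(j + 0) = sqrt(j))
39/(-401) + 254/l(-6) = 39/(-401) + 254/(sqrt(-6)) = 39*(-1/401) + 254/((I*sqrt(6))) = -39/401 + 254*(-I*sqrt(6)/6) = -39/401 - 127*I*sqrt(6)/3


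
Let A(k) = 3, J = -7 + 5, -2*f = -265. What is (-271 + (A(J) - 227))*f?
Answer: -131175/2 ≈ -65588.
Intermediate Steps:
f = 265/2 (f = -½*(-265) = 265/2 ≈ 132.50)
J = -2
(-271 + (A(J) - 227))*f = (-271 + (3 - 227))*(265/2) = (-271 - 224)*(265/2) = -495*265/2 = -131175/2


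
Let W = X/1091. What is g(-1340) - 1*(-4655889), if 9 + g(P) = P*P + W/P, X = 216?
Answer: 2357919167746/365485 ≈ 6.4515e+6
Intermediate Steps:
W = 216/1091 ≈ 0.19798
g(P) = -9 + P**2 + 216/(1091*P) (g(P) = -9 + (P*P + 216/(1091*P)) = -9 + (P**2 + 216/(1091*P)) = -9 + P**2 + 216/(1091*P))
g(-1340) - 1*(-4655889) = (-9 + (-1340)**2 + (216/1091)/(-1340)) - 1*(-4655889) = (-9 + 1795600 + (216/1091)*(-1/1340)) + 4655889 = (-9 + 1795600 - 54/365485) + 4655889 = 656261576581/365485 + 4655889 = 2357919167746/365485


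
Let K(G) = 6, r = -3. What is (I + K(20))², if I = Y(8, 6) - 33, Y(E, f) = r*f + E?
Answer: 1369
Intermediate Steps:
Y(E, f) = E - 3*f (Y(E, f) = -3*f + E = E - 3*f)
I = -43 (I = (8 - 3*6) - 33 = (8 - 18) - 33 = -10 - 33 = -43)
(I + K(20))² = (-43 + 6)² = (-37)² = 1369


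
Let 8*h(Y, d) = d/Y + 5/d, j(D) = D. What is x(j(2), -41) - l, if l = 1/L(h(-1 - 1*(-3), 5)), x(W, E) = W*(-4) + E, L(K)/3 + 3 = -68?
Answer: -10436/213 ≈ -48.995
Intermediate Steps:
h(Y, d) = 5/(8*d) + d/(8*Y) (h(Y, d) = (d/Y + 5/d)/8 = (5/d + d/Y)/8 = 5/(8*d) + d/(8*Y))
L(K) = -213 (L(K) = -9 + 3*(-68) = -9 - 204 = -213)
x(W, E) = E - 4*W (x(W, E) = -4*W + E = E - 4*W)
l = -1/213 (l = 1/(-213) = -1/213 ≈ -0.0046948)
x(j(2), -41) - l = (-41 - 4*2) - 1*(-1/213) = (-41 - 8) + 1/213 = -49 + 1/213 = -10436/213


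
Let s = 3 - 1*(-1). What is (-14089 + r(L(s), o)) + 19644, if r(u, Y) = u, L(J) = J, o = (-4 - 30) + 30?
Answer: 5559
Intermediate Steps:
s = 4 (s = 3 + 1 = 4)
o = -4 (o = -34 + 30 = -4)
(-14089 + r(L(s), o)) + 19644 = (-14089 + 4) + 19644 = -14085 + 19644 = 5559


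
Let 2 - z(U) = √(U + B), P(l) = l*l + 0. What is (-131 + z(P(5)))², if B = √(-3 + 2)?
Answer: (129 + √(25 + I))² ≈ 17956.0 + 26.8*I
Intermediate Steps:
B = I (B = √(-1) = I ≈ 1.0*I)
P(l) = l² (P(l) = l² + 0 = l²)
z(U) = 2 - √(I + U) (z(U) = 2 - √(U + I) = 2 - √(I + U))
(-131 + z(P(5)))² = (-131 + (2 - √(I + 5²)))² = (-131 + (2 - √(I + 25)))² = (-131 + (2 - √(25 + I)))² = (-129 - √(25 + I))²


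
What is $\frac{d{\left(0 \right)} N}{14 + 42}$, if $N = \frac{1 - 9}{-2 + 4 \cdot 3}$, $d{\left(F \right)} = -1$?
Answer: $\frac{1}{70} \approx 0.014286$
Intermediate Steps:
$N = - \frac{4}{5}$ ($N = - \frac{8}{-2 + 12} = - \frac{8}{10} = \left(-8\right) \frac{1}{10} = - \frac{4}{5} \approx -0.8$)
$\frac{d{\left(0 \right)} N}{14 + 42} = \frac{\left(-1\right) \left(- \frac{4}{5}\right)}{14 + 42} = \frac{4}{5 \cdot 56} = \frac{4}{5} \cdot \frac{1}{56} = \frac{1}{70}$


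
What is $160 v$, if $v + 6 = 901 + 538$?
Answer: $229280$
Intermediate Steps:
$v = 1433$ ($v = -6 + \left(901 + 538\right) = -6 + 1439 = 1433$)
$160 v = 160 \cdot 1433 = 229280$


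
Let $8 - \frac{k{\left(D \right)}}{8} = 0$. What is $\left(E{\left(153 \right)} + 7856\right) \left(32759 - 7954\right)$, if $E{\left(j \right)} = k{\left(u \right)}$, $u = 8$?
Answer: $196455600$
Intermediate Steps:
$k{\left(D \right)} = 64$ ($k{\left(D \right)} = 64 - 0 = 64 + 0 = 64$)
$E{\left(j \right)} = 64$
$\left(E{\left(153 \right)} + 7856\right) \left(32759 - 7954\right) = \left(64 + 7856\right) \left(32759 - 7954\right) = 7920 \cdot 24805 = 196455600$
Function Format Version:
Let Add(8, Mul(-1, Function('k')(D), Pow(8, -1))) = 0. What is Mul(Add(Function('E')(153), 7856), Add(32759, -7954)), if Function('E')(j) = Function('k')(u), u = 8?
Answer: 196455600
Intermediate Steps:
Function('k')(D) = 64 (Function('k')(D) = Add(64, Mul(-8, 0)) = Add(64, 0) = 64)
Function('E')(j) = 64
Mul(Add(Function('E')(153), 7856), Add(32759, -7954)) = Mul(Add(64, 7856), Add(32759, -7954)) = Mul(7920, 24805) = 196455600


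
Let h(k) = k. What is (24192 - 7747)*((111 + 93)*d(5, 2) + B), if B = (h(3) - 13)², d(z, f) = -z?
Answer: -15129400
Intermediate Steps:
B = 100 (B = (3 - 13)² = (-10)² = 100)
(24192 - 7747)*((111 + 93)*d(5, 2) + B) = (24192 - 7747)*((111 + 93)*(-1*5) + 100) = 16445*(204*(-5) + 100) = 16445*(-1020 + 100) = 16445*(-920) = -15129400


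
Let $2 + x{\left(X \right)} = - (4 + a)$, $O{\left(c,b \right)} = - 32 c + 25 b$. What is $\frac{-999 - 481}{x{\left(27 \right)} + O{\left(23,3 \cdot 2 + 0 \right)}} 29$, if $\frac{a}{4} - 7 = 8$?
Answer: $\frac{10730}{163} \approx 65.828$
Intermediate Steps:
$a = 60$ ($a = 28 + 4 \cdot 8 = 28 + 32 = 60$)
$x{\left(X \right)} = -66$ ($x{\left(X \right)} = -2 - \left(4 + 60\right) = -2 - 64 = -66$)
$\frac{-999 - 481}{x{\left(27 \right)} + O{\left(23,3 \cdot 2 + 0 \right)}} 29 = \frac{-999 - 481}{-66 + \left(\left(-32\right) 23 + 25 \left(3 \cdot 2 + 0\right)\right)} 29 = - \frac{1480}{-66 - \left(736 - 25 \left(6 + 0\right)\right)} 29 = - \frac{1480}{-66 + \left(-736 + 25 \cdot 6\right)} 29 = - \frac{1480}{-66 + \left(-736 + 150\right)} 29 = - \frac{1480}{-66 - 586} \cdot 29 = - \frac{1480}{-652} \cdot 29 = \left(-1480\right) \left(- \frac{1}{652}\right) 29 = \frac{370}{163} \cdot 29 = \frac{10730}{163}$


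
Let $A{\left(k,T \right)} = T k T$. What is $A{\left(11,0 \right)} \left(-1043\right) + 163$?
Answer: $163$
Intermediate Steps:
$A{\left(k,T \right)} = k T^{2}$
$A{\left(11,0 \right)} \left(-1043\right) + 163 = 11 \cdot 0^{2} \left(-1043\right) + 163 = 11 \cdot 0 \left(-1043\right) + 163 = 0 \left(-1043\right) + 163 = 0 + 163 = 163$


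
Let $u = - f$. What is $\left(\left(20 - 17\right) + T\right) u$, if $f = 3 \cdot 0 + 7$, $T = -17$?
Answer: $98$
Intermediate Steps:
$f = 7$ ($f = 0 + 7 = 7$)
$u = -7$ ($u = \left(-1\right) 7 = -7$)
$\left(\left(20 - 17\right) + T\right) u = \left(\left(20 - 17\right) - 17\right) \left(-7\right) = \left(3 - 17\right) \left(-7\right) = \left(-14\right) \left(-7\right) = 98$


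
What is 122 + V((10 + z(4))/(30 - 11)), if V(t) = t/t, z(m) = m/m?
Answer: 123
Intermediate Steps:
z(m) = 1
V(t) = 1
122 + V((10 + z(4))/(30 - 11)) = 122 + 1 = 123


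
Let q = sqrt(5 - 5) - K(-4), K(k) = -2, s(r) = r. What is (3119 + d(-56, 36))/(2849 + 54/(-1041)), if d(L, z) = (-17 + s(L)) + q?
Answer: 1057656/988585 ≈ 1.0699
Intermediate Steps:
q = 2 (q = sqrt(5 - 5) - 1*(-2) = sqrt(0) + 2 = 0 + 2 = 2)
d(L, z) = -15 + L (d(L, z) = (-17 + L) + 2 = -15 + L)
(3119 + d(-56, 36))/(2849 + 54/(-1041)) = (3119 + (-15 - 56))/(2849 + 54/(-1041)) = (3119 - 71)/(2849 + 54*(-1/1041)) = 3048/(2849 - 18/347) = 3048/(988585/347) = 3048*(347/988585) = 1057656/988585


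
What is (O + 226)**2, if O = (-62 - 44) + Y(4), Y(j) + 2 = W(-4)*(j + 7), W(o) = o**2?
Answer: 86436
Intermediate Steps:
Y(j) = 110 + 16*j (Y(j) = -2 + (-4)**2*(j + 7) = -2 + 16*(7 + j) = -2 + (112 + 16*j) = 110 + 16*j)
O = 68 (O = (-62 - 44) + (110 + 16*4) = -106 + (110 + 64) = -106 + 174 = 68)
(O + 226)**2 = (68 + 226)**2 = 294**2 = 86436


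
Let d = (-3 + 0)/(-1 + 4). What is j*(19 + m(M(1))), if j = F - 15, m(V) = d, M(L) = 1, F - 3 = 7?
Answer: -90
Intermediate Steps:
F = 10 (F = 3 + 7 = 10)
d = -1 (d = -3/3 = -3*⅓ = -1)
m(V) = -1
j = -5 (j = 10 - 15 = -5)
j*(19 + m(M(1))) = -5*(19 - 1) = -5*18 = -90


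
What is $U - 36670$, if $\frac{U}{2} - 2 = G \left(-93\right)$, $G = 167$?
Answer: $-67728$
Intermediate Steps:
$U = -31058$ ($U = 4 + 2 \cdot 167 \left(-93\right) = 4 + 2 \left(-15531\right) = 4 - 31062 = -31058$)
$U - 36670 = -31058 - 36670 = -67728$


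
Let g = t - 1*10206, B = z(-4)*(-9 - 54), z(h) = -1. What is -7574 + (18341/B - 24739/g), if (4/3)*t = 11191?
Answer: -1106892281/152271 ≈ -7269.2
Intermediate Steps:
t = 33573/4 (t = (¾)*11191 = 33573/4 ≈ 8393.3)
B = 63 (B = -(-9 - 54) = -1*(-63) = 63)
g = -7251/4 (g = 33573/4 - 1*10206 = 33573/4 - 10206 = -7251/4 ≈ -1812.8)
-7574 + (18341/B - 24739/g) = -7574 + (18341/63 - 24739/(-7251/4)) = -7574 + (18341*(1/63) - 24739*(-4/7251)) = -7574 + (18341/63 + 98956/7251) = -7574 + 46408273/152271 = -1106892281/152271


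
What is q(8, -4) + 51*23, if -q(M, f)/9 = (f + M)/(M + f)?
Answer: 1164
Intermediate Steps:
q(M, f) = -9 (q(M, f) = -9*(f + M)/(M + f) = -9*(M + f)/(M + f) = -9*1 = -9)
q(8, -4) + 51*23 = -9 + 51*23 = -9 + 1173 = 1164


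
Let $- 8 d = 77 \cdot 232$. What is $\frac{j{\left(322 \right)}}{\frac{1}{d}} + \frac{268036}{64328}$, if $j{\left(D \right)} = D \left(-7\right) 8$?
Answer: $\frac{647549130401}{16082} \approx 4.0265 \cdot 10^{7}$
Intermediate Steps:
$d = -2233$ ($d = - \frac{77 \cdot 232}{8} = \left(- \frac{1}{8}\right) 17864 = -2233$)
$j{\left(D \right)} = - 56 D$ ($j{\left(D \right)} = - 7 D 8 = - 56 D$)
$\frac{j{\left(322 \right)}}{\frac{1}{d}} + \frac{268036}{64328} = \frac{\left(-56\right) 322}{\frac{1}{-2233}} + \frac{268036}{64328} = - \frac{18032}{- \frac{1}{2233}} + 268036 \cdot \frac{1}{64328} = \left(-18032\right) \left(-2233\right) + \frac{67009}{16082} = 40265456 + \frac{67009}{16082} = \frac{647549130401}{16082}$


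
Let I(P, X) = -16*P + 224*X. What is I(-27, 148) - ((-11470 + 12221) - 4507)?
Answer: 37340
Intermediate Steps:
I(-27, 148) - ((-11470 + 12221) - 4507) = (-16*(-27) + 224*148) - ((-11470 + 12221) - 4507) = (432 + 33152) - (751 - 4507) = 33584 - 1*(-3756) = 33584 + 3756 = 37340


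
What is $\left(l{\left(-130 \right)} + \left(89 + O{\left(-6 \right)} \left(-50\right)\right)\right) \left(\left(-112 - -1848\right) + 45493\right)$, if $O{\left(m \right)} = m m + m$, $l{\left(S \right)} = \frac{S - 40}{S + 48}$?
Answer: $- \frac{2728230414}{41} \approx -6.6542 \cdot 10^{7}$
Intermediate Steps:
$l{\left(S \right)} = \frac{-40 + S}{48 + S}$
$O{\left(m \right)} = m + m^{2}$ ($O{\left(m \right)} = m^{2} + m = m + m^{2}$)
$\left(l{\left(-130 \right)} + \left(89 + O{\left(-6 \right)} \left(-50\right)\right)\right) \left(\left(-112 - -1848\right) + 45493\right) = \left(\frac{-40 - 130}{48 - 130} + \left(89 + - 6 \left(1 - 6\right) \left(-50\right)\right)\right) \left(\left(-112 - -1848\right) + 45493\right) = \left(\frac{1}{-82} \left(-170\right) + \left(89 + \left(-6\right) \left(-5\right) \left(-50\right)\right)\right) \left(\left(-112 + 1848\right) + 45493\right) = \left(\left(- \frac{1}{82}\right) \left(-170\right) + \left(89 + 30 \left(-50\right)\right)\right) \left(1736 + 45493\right) = \left(\frac{85}{41} + \left(89 - 1500\right)\right) 47229 = \left(\frac{85}{41} - 1411\right) 47229 = \left(- \frac{57766}{41}\right) 47229 = - \frac{2728230414}{41}$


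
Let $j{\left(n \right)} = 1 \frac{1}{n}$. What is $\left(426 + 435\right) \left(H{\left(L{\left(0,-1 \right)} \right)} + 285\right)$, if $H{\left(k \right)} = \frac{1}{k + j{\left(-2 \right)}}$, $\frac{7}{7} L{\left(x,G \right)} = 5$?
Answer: $\frac{736729}{3} \approx 2.4558 \cdot 10^{5}$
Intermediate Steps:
$L{\left(x,G \right)} = 5$
$j{\left(n \right)} = \frac{1}{n}$
$H{\left(k \right)} = \frac{1}{- \frac{1}{2} + k}$ ($H{\left(k \right)} = \frac{1}{k + \frac{1}{-2}} = \frac{1}{k - \frac{1}{2}} = \frac{1}{- \frac{1}{2} + k}$)
$\left(426 + 435\right) \left(H{\left(L{\left(0,-1 \right)} \right)} + 285\right) = \left(426 + 435\right) \left(\frac{2}{-1 + 2 \cdot 5} + 285\right) = 861 \left(\frac{2}{-1 + 10} + 285\right) = 861 \left(\frac{2}{9} + 285\right) = 861 \cdot \frac{2567}{9} = \frac{736729}{3}$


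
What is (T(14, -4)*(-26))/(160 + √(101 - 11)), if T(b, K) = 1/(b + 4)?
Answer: -208/22959 + 13*√10/76530 ≈ -0.0085225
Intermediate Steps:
T(b, K) = 1/(4 + b)
(T(14, -4)*(-26))/(160 + √(101 - 11)) = (-26/(4 + 14))/(160 + √(101 - 11)) = (-26/18)/(160 + √90) = ((1/18)*(-26))/(160 + 3*√10) = -13/(9*(160 + 3*√10))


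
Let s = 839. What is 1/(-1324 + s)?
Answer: -1/485 ≈ -0.0020619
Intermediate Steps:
1/(-1324 + s) = 1/(-1324 + 839) = 1/(-485) = -1/485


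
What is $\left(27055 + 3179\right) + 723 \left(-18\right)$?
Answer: $17220$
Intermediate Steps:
$\left(27055 + 3179\right) + 723 \left(-18\right) = 30234 - 13014 = 17220$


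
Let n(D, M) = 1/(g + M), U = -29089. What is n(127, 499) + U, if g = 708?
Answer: -35110422/1207 ≈ -29089.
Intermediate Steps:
n(D, M) = 1/(708 + M)
n(127, 499) + U = 1/(708 + 499) - 29089 = 1/1207 - 29089 = -35110422/1207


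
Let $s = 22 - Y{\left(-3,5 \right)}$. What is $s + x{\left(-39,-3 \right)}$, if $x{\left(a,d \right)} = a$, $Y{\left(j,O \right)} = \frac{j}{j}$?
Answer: $-18$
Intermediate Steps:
$Y{\left(j,O \right)} = 1$
$s = 21$ ($s = 22 - 1 = 21$)
$s + x{\left(-39,-3 \right)} = 21 - 39 = -18$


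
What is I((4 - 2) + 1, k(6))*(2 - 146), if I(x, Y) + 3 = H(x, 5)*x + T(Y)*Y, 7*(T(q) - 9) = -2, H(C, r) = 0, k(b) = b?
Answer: -49680/7 ≈ -7097.1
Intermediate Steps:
T(q) = 61/7 (T(q) = 9 + (⅐)*(-2) = 9 - 2/7 = 61/7)
I(x, Y) = -3 + 61*Y/7 (I(x, Y) = -3 + (0*x + 61*Y/7) = -3 + (0 + 61*Y/7) = -3 + 61*Y/7)
I((4 - 2) + 1, k(6))*(2 - 146) = (-3 + (61/7)*6)*(2 - 146) = (-3 + 366/7)*(-144) = (345/7)*(-144) = -49680/7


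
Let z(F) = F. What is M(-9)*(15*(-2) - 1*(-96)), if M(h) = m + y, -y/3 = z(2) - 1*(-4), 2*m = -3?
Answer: -1287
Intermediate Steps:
m = -3/2 (m = (½)*(-3) = -3/2 ≈ -1.5000)
y = -18 (y = -3*(2 - 1*(-4)) = -3*(2 + 4) = -3*6 = -18)
M(h) = -39/2 (M(h) = -3/2 - 18 = -39/2)
M(-9)*(15*(-2) - 1*(-96)) = -39*(15*(-2) - 1*(-96))/2 = -39*(-30 + 96)/2 = -39/2*66 = -1287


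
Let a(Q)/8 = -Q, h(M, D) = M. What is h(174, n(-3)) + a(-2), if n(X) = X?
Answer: 190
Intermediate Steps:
a(Q) = -8*Q (a(Q) = 8*(-Q) = -8*Q)
h(174, n(-3)) + a(-2) = 174 - 8*(-2) = 174 + 16 = 190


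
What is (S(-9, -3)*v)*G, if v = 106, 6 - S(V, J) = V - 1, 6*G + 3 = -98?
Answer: -85648/3 ≈ -28549.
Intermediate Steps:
G = -101/6 (G = -1/2 + (1/6)*(-98) = -1/2 - 49/3 = -101/6 ≈ -16.833)
S(V, J) = 7 - V (S(V, J) = 6 - (V - 1) = 6 - (-1 + V) = 6 + (1 - V) = 7 - V)
(S(-9, -3)*v)*G = ((7 - 1*(-9))*106)*(-101/6) = ((7 + 9)*106)*(-101/6) = (16*106)*(-101/6) = 1696*(-101/6) = -85648/3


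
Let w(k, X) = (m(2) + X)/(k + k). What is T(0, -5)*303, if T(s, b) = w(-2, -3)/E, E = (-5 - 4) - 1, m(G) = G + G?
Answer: 303/40 ≈ 7.5750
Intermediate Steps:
m(G) = 2*G
E = -10 (E = -9 - 1 = -10)
w(k, X) = (4 + X)/(2*k) (w(k, X) = (2*2 + X)/(k + k) = (4 + X)/((2*k)) = (4 + X)*(1/(2*k)) = (4 + X)/(2*k))
T(s, b) = 1/40 (T(s, b) = ((½)*(4 - 3)/(-2))/(-10) = ((½)*(-½)*1)*(-⅒) = -¼*(-⅒) = 1/40)
T(0, -5)*303 = (1/40)*303 = 303/40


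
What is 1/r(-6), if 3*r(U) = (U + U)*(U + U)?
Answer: 1/48 ≈ 0.020833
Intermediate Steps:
r(U) = 4*U²/3 (r(U) = ((U + U)*(U + U))/3 = ((2*U)*(2*U))/3 = (4*U²)/3 = 4*U²/3)
1/r(-6) = 1/((4/3)*(-6)²) = 1/((4/3)*36) = 1/48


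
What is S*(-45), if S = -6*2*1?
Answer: 540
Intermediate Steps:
S = -12 (S = -12*1 = -12)
S*(-45) = -12*(-45) = 540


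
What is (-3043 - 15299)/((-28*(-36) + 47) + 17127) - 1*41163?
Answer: -374222004/9091 ≈ -41164.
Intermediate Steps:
(-3043 - 15299)/((-28*(-36) + 47) + 17127) - 1*41163 = -18342/((1008 + 47) + 17127) - 41163 = -18342/(1055 + 17127) - 41163 = -18342/18182 - 41163 = -18342*1/18182 - 41163 = -9171/9091 - 41163 = -374222004/9091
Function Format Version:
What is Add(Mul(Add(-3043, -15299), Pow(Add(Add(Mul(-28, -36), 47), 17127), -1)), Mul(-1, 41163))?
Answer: Rational(-374222004, 9091) ≈ -41164.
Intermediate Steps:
Add(Mul(Add(-3043, -15299), Pow(Add(Add(Mul(-28, -36), 47), 17127), -1)), Mul(-1, 41163)) = Add(Mul(-18342, Pow(Add(Add(1008, 47), 17127), -1)), -41163) = Add(Mul(-18342, Pow(Add(1055, 17127), -1)), -41163) = Add(Mul(-18342, Pow(18182, -1)), -41163) = Add(Mul(-18342, Rational(1, 18182)), -41163) = Add(Rational(-9171, 9091), -41163) = Rational(-374222004, 9091)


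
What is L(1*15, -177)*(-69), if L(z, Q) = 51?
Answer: -3519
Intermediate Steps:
L(1*15, -177)*(-69) = 51*(-69) = -3519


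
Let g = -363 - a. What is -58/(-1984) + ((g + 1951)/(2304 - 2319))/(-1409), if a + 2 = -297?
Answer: 828273/6988640 ≈ 0.11852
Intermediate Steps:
a = -299 (a = -2 - 297 = -299)
g = -64 (g = -363 - 1*(-299) = -363 + 299 = -64)
-58/(-1984) + ((g + 1951)/(2304 - 2319))/(-1409) = -58/(-1984) + ((-64 + 1951)/(2304 - 2319))/(-1409) = -58*(-1/1984) + (1887/(-15))*(-1/1409) = 29/992 + (1887*(-1/15))*(-1/1409) = 29/992 - 629/5*(-1/1409) = 29/992 + 629/7045 = 828273/6988640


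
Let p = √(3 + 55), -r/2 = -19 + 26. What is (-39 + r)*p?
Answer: -53*√58 ≈ -403.64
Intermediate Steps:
r = -14 (r = -2*(-19 + 26) = -2*7 = -14)
p = √58 ≈ 7.6158
(-39 + r)*p = (-39 - 14)*√58 = -53*√58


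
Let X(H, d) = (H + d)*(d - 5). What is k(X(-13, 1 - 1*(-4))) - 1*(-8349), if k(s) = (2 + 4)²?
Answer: 8385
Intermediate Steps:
X(H, d) = (-5 + d)*(H + d) (X(H, d) = (H + d)*(-5 + d) = (-5 + d)*(H + d))
k(s) = 36 (k(s) = 6² = 36)
k(X(-13, 1 - 1*(-4))) - 1*(-8349) = 36 - 1*(-8349) = 36 + 8349 = 8385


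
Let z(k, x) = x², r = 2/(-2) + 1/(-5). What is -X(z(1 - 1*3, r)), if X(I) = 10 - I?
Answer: -214/25 ≈ -8.5600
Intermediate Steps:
r = -6/5 (r = 2*(-½) + 1*(-⅕) = -1 - ⅕ = -6/5 ≈ -1.2000)
-X(z(1 - 1*3, r)) = -(10 - (-6/5)²) = -(10 - 1*36/25) = -(10 - 36/25) = -1*214/25 = -214/25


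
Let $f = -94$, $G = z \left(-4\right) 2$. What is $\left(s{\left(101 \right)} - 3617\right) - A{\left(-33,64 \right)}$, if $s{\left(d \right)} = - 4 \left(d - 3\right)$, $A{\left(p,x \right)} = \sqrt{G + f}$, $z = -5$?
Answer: $-4009 - 3 i \sqrt{6} \approx -4009.0 - 7.3485 i$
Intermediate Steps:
$G = 40$ ($G = \left(-5\right) \left(-4\right) 2 = 20 \cdot 2 = 40$)
$A{\left(p,x \right)} = 3 i \sqrt{6}$ ($A{\left(p,x \right)} = \sqrt{40 - 94} = \sqrt{-54} = 3 i \sqrt{6}$)
$s{\left(d \right)} = 12 - 4 d$ ($s{\left(d \right)} = - 4 \left(-3 + d\right) = 12 - 4 d$)
$\left(s{\left(101 \right)} - 3617\right) - A{\left(-33,64 \right)} = \left(\left(12 - 404\right) - 3617\right) - 3 i \sqrt{6} = \left(-392 - 3617\right) - 3 i \sqrt{6} = -4009 - 3 i \sqrt{6}$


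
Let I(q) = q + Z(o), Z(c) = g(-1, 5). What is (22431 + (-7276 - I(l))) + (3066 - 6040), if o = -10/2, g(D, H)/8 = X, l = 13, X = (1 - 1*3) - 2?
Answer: 12200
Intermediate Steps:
X = -4 (X = (1 - 3) - 2 = -2 - 2 = -4)
g(D, H) = -32 (g(D, H) = 8*(-4) = -32)
o = -5 (o = -10*½ = -5)
Z(c) = -32
I(q) = -32 + q (I(q) = q - 32 = -32 + q)
(22431 + (-7276 - I(l))) + (3066 - 6040) = (22431 + (-7276 - (-32 + 13))) + (3066 - 6040) = (22431 + (-7276 - 1*(-19))) - 2974 = (22431 + (-7276 + 19)) - 2974 = (22431 - 7257) - 2974 = 15174 - 2974 = 12200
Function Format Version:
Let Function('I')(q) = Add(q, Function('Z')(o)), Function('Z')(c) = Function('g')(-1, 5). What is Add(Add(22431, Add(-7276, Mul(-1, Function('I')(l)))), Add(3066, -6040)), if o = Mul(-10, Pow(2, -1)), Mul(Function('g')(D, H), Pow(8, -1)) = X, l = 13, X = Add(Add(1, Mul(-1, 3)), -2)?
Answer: 12200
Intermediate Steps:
X = -4 (X = Add(Add(1, -3), -2) = Add(-2, -2) = -4)
Function('g')(D, H) = -32 (Function('g')(D, H) = Mul(8, -4) = -32)
o = -5 (o = Mul(-10, Rational(1, 2)) = -5)
Function('Z')(c) = -32
Function('I')(q) = Add(-32, q) (Function('I')(q) = Add(q, -32) = Add(-32, q))
Add(Add(22431, Add(-7276, Mul(-1, Function('I')(l)))), Add(3066, -6040)) = Add(Add(22431, Add(-7276, Mul(-1, Add(-32, 13)))), Add(3066, -6040)) = Add(Add(22431, Add(-7276, Mul(-1, -19))), -2974) = Add(Add(22431, Add(-7276, 19)), -2974) = Add(Add(22431, -7257), -2974) = Add(15174, -2974) = 12200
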